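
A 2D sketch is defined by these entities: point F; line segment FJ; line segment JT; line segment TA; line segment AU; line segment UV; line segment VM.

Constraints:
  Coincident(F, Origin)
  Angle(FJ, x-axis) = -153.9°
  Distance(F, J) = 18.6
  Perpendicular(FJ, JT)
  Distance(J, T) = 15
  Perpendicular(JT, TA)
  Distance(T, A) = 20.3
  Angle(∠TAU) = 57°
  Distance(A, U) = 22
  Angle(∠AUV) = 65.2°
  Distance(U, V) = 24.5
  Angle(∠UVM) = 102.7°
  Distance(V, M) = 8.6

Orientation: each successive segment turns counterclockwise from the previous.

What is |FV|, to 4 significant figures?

29.04

F is at the origin; FJ runs at -153.9° with length 18.6, so J = (-16.70, -8.183). FJ is perpendicular to JT, so JT runs at -63.90°; with |JT| = 15.0, T = (-10.10, -21.65). The perpendicularity gives TA at right angles to JT, so TA runs at 26.10°; with |TA| = 20.3, A = (8.126, -12.72). ∠TAU = 57.0° gives AU at 149.1° from the x-axis; with |AU| = 22.0, U = (-10.75, -1.425). ∠AUV = 65.2° gives UV at -96.10° from the x-axis; with |UV| = 24.5, V = (-13.36, -25.79). Then |FV| = |V − F| = 29.04.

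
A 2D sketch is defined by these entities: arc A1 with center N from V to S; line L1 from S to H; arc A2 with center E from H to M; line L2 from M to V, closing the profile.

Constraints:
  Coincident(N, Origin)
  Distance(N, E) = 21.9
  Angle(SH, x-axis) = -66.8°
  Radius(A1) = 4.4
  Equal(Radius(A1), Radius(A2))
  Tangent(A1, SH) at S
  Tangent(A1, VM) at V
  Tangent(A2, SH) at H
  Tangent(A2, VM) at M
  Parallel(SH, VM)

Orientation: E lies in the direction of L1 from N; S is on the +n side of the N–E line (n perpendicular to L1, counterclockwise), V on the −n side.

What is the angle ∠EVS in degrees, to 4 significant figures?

78.64°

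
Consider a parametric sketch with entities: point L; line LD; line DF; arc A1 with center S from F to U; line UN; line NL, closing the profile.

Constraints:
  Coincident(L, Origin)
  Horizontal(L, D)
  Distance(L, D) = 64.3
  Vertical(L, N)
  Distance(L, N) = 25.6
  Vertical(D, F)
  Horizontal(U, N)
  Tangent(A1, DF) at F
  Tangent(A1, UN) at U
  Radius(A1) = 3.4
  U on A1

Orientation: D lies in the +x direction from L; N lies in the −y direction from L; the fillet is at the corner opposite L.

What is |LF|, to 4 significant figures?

68.02

L is at the origin; L and D share the same y with |LD| = 64.3 and D on the +x side, so D = (64.30, 0.000). LN is vertical with |LN| = 25.6 and N on the −y side, so N = (0.000, -25.60). The virtual corner opposite L is at (64.30, -25.60). The tangent condition forces SF to be normal to DF and the tangent condition forces SU to be normal to UN, with radius 3.4, so the center S sits 3.4 in from both sides at S = (60.90, -22.20). That places the tangent points at F = (64.30, -22.20) on DF and U = (60.90, -25.60) on UN. Then |LF| = |F − L| = 68.02.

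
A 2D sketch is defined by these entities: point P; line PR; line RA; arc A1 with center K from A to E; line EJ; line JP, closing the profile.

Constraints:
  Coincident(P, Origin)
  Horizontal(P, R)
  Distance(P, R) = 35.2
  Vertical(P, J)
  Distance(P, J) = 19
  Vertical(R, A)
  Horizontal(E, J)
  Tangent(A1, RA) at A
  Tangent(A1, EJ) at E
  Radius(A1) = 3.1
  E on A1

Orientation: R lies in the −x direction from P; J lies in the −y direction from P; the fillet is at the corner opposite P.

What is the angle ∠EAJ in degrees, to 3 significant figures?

40.0°

P is at the origin; P and R share the same y with |PR| = 35.2 and R on the −x side, so R = (-35.2, 0.00). P and J share the same x with |PJ| = 19.0 and J on the −y side, so J = (0.00, -19.0). The virtual corner opposite P is at (-35.2, -19.0). A1 meets RA tangentially, so KA is at right angles to RA and tangency of A1 to EJ means the radius KE is perpendicular to EJ, with radius 3.1, so the center K sits 3.1 in from both sides at K = (-32.1, -15.9). That places the tangent points at A = (-35.2, -15.9) on RA and E = (-32.1, -19.0) on EJ. Then cos ∠EAJ = AE·AJ / (|AE||AJ|), giving 40.0°.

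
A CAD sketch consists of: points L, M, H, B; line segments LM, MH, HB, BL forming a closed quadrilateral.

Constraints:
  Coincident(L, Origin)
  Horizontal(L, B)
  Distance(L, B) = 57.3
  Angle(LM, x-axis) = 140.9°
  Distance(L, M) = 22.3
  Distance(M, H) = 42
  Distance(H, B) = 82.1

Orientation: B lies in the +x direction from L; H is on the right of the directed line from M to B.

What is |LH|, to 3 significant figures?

34.3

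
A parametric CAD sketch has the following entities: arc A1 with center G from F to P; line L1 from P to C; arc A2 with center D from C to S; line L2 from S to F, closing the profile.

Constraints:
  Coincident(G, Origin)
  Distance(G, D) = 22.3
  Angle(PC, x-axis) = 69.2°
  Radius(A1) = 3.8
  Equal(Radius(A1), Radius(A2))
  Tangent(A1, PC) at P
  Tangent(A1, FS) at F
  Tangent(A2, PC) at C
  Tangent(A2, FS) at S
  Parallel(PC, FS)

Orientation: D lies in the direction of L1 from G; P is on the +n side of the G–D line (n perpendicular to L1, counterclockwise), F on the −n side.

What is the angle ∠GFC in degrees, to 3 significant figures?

71.2°

Tangency of A1 to both parallel lines with radius 3.8 puts P and F at G ± 3.8·n: P = (-3.55, 1.35), F = (3.55, -1.35). Equal radii place C and S the same way about D: C = D + 3.8·n = (4.37, 22.2), S = D − 3.8·n = (11.5, 19.5). Then cos ∠GFC = FG·FC / (|FG||FC|), giving 71.2°.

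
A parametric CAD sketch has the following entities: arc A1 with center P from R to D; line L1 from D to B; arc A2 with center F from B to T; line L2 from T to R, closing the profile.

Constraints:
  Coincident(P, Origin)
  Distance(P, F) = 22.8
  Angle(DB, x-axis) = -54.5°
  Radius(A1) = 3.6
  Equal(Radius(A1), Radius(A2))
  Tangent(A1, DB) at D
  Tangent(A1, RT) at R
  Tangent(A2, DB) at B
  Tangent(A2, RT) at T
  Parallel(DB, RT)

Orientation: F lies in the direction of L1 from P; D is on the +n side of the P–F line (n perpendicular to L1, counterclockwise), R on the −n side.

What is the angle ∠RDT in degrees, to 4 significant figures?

72.47°

The slot axis is L1's direction at -54.5°, so u = (cos -54.5°, sin -54.5°) = (0.5807, -0.8141) and n = (−sin -54.5°, cos -54.5°) = (0.8141, 0.5807). P is at the origin and F lies 22.8 along u from P, so F = 22.8·u = (13.24, -18.56). Tangency of A1 to both parallel lines with radius 3.6 puts D and R at P ± 3.6·n: D = (2.931, 2.091), R = (-2.931, -2.091). Equal radii place B and T the same way about F: B = F + 3.6·n = (16.17, -16.47), T = F − 3.6·n = (10.31, -20.65). Then cos ∠RDT = DR·DT / (|DR||DT|), giving 72.47°.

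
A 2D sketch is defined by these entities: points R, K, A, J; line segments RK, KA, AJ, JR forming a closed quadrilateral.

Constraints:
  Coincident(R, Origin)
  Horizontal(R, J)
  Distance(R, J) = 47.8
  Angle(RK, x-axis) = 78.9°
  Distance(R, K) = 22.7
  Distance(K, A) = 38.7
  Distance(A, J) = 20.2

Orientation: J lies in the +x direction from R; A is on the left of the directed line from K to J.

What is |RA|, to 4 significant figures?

47.24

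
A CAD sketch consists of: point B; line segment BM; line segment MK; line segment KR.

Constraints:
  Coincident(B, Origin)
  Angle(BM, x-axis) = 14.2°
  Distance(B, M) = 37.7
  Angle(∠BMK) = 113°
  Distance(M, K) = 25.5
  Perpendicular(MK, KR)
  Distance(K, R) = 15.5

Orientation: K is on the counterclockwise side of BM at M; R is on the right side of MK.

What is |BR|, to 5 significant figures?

64.334

∠BMK = 113.0°, so MK runs at 14.2° + (180° − 113.0°) = 81.200° from the x-axis; with |MK| = 25.5, K = M + 25.5·(cos 81.200°, sin 81.200°) = (40.449, 34.448). MK ⟂ KR; with |KR| = 15.5 on the right of MK, R = K + 15.5·(0.98823, -0.15299) = (55.767, 32.077). Then |BR| = |R − B| = 64.334.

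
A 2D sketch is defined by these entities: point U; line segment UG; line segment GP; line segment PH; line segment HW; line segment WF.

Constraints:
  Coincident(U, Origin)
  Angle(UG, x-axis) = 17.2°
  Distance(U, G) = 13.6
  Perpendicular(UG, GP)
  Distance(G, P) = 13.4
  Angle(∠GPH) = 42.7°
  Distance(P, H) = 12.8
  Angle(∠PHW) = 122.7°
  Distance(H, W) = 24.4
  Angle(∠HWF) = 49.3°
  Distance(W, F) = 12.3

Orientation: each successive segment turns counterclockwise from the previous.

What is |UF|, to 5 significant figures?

20.420

U is at the origin; UG runs at 17.2° with length 13.6, so G = (12.992, 4.0216). UG is perpendicular to GP, so GP runs at 107.20°; with |GP| = 13.4, P = (9.0293, 16.822). ∠GPH = 42.7° gives PH at -115.50° from the x-axis; with |PH| = 12.8, H = (3.5188, 5.2693). ∠PHW = 122.7° gives HW at -58.200° from the x-axis; with |HW| = 24.4, W = (16.376, -15.468). ∠HWF = 49.3° gives WF at 72.500° from the x-axis; with |WF| = 12.3, F = (20.075, -3.7374). Then |UF| = |F − U| = 20.420.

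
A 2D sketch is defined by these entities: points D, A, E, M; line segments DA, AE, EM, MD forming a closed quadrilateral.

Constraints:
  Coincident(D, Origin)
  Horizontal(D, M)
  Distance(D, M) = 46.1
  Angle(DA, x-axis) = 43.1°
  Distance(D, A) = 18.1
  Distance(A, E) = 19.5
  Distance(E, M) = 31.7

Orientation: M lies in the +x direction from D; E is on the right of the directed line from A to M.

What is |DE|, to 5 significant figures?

16.739

D is at the origin; D and M share the same y with |DM| = 46.1 and M in +x, so M = (46.1, 0). DA runs at 43.1° with |DA| = 18.1, so A = (13.216, 12.367). E is determined by |AE| = 19.5 and |EM| = 31.7 together: it lies at the intersection of circle(A, 19.5) and circle(M, 31.7). With |AM| = 35.133, the foot of the radical line on AM is 8.6767 from A and the perpendicular offset is √(19.5² − 8.6767²) = 17.463. Taking the right-of-AM solution: E = (15.190, -7.0326).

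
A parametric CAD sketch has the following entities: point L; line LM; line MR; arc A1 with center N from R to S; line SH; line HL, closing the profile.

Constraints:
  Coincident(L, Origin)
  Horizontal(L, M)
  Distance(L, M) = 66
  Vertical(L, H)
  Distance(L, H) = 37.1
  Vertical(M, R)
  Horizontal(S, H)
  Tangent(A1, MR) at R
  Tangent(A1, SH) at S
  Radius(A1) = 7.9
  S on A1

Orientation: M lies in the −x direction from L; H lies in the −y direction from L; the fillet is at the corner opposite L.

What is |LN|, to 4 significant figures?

65.02

L is at the origin; LM is horizontal with |LM| = 66.0 and M on the −x side, so M = (-66.00, 0.000). L and H share the same x with |LH| = 37.1 and H on the −y side, so H = (0.000, -37.10). The virtual corner opposite L is at (-66.00, -37.10). A1 meets MR tangentially, so NR is at right angles to MR and A1 meets SH tangentially, so NS is at right angles to SH, with radius 7.9, so the center N sits 7.9 in from both sides at N = (-58.10, -29.20). Then |LN| = |N − L| = 65.02.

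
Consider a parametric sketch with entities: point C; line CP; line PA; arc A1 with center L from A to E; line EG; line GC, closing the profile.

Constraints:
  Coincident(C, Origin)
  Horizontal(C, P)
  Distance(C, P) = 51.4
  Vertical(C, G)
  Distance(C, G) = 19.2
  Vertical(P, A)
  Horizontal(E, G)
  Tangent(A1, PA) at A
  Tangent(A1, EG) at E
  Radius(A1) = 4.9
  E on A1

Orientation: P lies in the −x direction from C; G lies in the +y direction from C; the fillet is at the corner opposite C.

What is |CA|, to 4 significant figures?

53.35

The virtual corner opposite C is at (-51.40, 19.20). Since A1 is tangent to PA there, LA ⟂ PA and A1 meets EG tangentially, so LE is at right angles to EG, with radius 4.9, so the center L sits 4.9 in from both sides at L = (-46.50, 14.30). That places the tangent points at A = (-51.40, 14.30) on PA and E = (-46.50, 19.20) on EG. Then |CA| = |A − C| = 53.35.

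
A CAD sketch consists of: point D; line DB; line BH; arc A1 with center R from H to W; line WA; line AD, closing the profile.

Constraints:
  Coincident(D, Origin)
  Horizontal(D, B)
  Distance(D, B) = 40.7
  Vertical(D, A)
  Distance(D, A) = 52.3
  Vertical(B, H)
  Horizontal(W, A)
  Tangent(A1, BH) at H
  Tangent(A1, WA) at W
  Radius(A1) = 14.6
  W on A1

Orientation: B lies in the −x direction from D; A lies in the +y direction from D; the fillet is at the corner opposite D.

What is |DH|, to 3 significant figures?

55.5

D is at the origin; D and B share the same y with |DB| = 40.7 and B on the −x side, so B = (-40.7, 0.00). D and A share the same x with |DA| = 52.3 and A on the +y side, so A = (0.00, 52.3). The virtual corner opposite D is at (-40.7, 52.3). The tangent condition forces RH to be normal to BH and tangency of A1 to WA means the radius RW is perpendicular to WA, with radius 14.6, so the center R sits 14.6 in from both sides at R = (-26.1, 37.7). That places the tangent points at H = (-40.7, 37.7) on BH and W = (-26.1, 52.3) on WA. Then |DH| = |H − D| = 55.5.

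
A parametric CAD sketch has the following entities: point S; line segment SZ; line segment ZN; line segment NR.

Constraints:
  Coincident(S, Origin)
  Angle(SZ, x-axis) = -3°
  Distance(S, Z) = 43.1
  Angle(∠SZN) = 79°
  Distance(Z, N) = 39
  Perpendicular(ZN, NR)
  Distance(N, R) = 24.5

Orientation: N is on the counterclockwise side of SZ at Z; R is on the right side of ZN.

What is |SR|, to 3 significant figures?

73.6

S is at the origin; SZ runs at -3.0° with length 43.1, so Z = 43.1·(cos -3.0°, sin -3.0°) = (43.0, -2.26). ∠SZN = 79.0°, so ZN runs at -3.0° + (180° − 79.0°) = 98.0° from the x-axis; with |ZN| = 39.0, N = Z + 39.0·(cos 98.0°, sin 98.0°) = (37.6, 36.4). The perpendicularity gives NR at right angles to ZN; with |NR| = 24.5 on the right of ZN, R = N + 24.5·(0.990, 0.139) = (61.9, 39.8). Then |SR| = |R − S| = 73.6.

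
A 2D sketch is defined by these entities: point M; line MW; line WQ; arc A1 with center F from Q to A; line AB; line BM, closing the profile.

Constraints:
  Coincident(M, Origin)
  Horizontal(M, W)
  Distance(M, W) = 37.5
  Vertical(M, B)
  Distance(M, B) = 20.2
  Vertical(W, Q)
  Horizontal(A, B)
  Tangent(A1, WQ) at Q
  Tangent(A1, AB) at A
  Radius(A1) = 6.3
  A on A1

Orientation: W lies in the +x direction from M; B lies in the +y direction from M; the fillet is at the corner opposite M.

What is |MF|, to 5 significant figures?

34.156

M is at the origin; MW is horizontal with |MW| = 37.5 and W on the +x side, so W = (37.500, 0.0000). M and B share the same x with |MB| = 20.2 and B on the +y side, so B = (0.0000, 20.200). The virtual corner opposite M is at (37.500, 20.200). The tangent condition forces FQ to be normal to WQ and tangency of A1 to AB means the radius FA is perpendicular to AB, with radius 6.3, so the center F sits 6.3 in from both sides at F = (31.200, 13.900). Then |MF| = |F − M| = 34.156.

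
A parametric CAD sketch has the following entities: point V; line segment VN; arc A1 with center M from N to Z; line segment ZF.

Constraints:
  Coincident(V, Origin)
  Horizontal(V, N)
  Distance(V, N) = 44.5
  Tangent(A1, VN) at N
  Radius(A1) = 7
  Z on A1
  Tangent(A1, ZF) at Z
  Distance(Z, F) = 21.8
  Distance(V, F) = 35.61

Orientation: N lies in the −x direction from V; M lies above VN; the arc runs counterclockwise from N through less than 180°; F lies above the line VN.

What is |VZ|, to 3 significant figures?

38.6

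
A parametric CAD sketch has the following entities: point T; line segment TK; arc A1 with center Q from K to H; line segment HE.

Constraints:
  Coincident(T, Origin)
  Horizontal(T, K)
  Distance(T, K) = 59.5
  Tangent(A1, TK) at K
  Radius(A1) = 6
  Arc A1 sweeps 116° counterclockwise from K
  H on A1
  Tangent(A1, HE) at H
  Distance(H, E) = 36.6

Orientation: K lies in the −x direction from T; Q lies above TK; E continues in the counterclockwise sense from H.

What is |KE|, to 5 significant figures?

42.870

T is at the origin; T and K share the same y with |TK| = 59.5 and K on the −x side, so K = (-59.500, 0.0000). Since A1 is tangent to TK there, QK ⟂ TK, so Q = K + (0, 6) = (-59.500, 6.0000). On A1, K sits at bearing -90° from Q; a 116° counterclockwise sweep puts H at bearing 26°, so H = Q + 6.0·(cos 26°, sin 26°) = (-54.107, 8.6302). The tangent condition forces QH to be normal to HE, so HE runs along (−sin 26°, cos 26°); with |HE| = 36.6, E = (-70.152, 41.526). Then |KE| = |E − K| = 42.870.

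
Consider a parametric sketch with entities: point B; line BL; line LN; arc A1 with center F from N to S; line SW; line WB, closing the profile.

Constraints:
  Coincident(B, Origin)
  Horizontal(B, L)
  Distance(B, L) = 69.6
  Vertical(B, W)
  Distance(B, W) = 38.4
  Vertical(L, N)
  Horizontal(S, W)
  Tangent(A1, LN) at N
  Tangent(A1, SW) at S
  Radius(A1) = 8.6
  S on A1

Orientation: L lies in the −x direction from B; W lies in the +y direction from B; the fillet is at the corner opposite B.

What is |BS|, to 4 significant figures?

72.08

B is at the origin; BL is horizontal with |BL| = 69.6 and L on the −x side, so L = (-69.60, 0.000). BW is vertical with |BW| = 38.4 and W on the +y side, so W = (0.000, 38.40). The virtual corner opposite B is at (-69.60, 38.40). Since A1 is tangent to LN there, FN ⟂ LN and A1 meets SW tangentially, so FS is at right angles to SW, with radius 8.6, so the center F sits 8.6 in from both sides at F = (-61.00, 29.80). That places the tangent points at N = (-69.60, 29.80) on LN and S = (-61.00, 38.40) on SW. Then |BS| = |S − B| = 72.08.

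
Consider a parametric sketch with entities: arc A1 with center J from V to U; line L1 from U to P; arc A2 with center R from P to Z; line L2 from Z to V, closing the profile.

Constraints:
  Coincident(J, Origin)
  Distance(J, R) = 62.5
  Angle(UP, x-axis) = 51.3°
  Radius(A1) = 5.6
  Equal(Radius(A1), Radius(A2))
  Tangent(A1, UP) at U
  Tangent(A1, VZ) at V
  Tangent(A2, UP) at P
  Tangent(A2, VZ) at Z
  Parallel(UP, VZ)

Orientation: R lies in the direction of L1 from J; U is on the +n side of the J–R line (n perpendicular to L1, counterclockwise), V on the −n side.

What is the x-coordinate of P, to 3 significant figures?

34.7

Tangency of A1 to both parallel lines with radius 5.6 puts U and V at J ± 5.6·n: U = (-4.37, 3.50), V = (4.37, -3.50). Equal radii place P and Z the same way about R: P = R + 5.6·n = (34.7, 52.3), Z = R − 5.6·n = (43.4, 45.3). So P.x = 34.7.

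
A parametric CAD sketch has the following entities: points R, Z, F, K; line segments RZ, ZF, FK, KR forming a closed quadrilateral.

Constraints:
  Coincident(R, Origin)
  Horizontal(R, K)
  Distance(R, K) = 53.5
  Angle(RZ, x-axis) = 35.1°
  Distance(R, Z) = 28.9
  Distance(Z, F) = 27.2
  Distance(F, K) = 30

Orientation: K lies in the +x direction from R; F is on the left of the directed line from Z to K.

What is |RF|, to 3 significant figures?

56.0

Checks: |ZF| = 27.20 ✓; |FK| = 30.00 ✓.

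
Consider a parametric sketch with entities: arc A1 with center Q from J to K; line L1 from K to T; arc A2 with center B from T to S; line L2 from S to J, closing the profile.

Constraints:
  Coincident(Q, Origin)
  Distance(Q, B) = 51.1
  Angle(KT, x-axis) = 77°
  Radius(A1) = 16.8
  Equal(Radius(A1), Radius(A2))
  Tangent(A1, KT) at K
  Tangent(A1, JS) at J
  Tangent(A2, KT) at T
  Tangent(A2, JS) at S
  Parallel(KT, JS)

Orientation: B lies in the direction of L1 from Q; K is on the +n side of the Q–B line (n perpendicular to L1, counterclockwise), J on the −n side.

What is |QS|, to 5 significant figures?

53.791

Tangency of A1 to both parallel lines with radius 16.8 puts K and J at Q ± 16.8·n: K = (-16.369, 3.7792), J = (16.369, -3.7792). Equal radii place T and S the same way about B: T = B + 16.8·n = (-4.8744, 53.569), S = B − 16.8·n = (27.864, 46.011). Then |QS| = |S − Q| = 53.791.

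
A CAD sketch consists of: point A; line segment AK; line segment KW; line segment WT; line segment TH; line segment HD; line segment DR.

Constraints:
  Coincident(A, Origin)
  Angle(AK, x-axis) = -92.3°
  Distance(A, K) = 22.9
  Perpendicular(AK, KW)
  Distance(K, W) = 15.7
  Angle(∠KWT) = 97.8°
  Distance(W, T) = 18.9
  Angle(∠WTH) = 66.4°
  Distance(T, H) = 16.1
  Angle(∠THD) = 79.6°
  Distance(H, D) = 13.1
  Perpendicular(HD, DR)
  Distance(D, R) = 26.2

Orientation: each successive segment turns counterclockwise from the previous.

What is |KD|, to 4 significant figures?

8.940

A is at the origin; AK runs at -92.3° with length 22.9, so K = (-0.9190, -22.88). The perpendicularity gives KW at right angles to AK, so KW runs at -2.300°; with |KW| = 15.7, W = (14.77, -23.51). ∠KWT = 97.8° gives WT at 79.90° from the x-axis; with |WT| = 18.9, T = (18.08, -4.905). ∠WTH = 66.4° gives TH at -166.5° from the x-axis; with |TH| = 16.1, H = (2.428, -8.663). ∠THD = 79.6° gives HD at -66.10° from the x-axis; with |HD| = 13.1, D = (7.735, -20.64). Then |KD| = |D − K| = 8.940.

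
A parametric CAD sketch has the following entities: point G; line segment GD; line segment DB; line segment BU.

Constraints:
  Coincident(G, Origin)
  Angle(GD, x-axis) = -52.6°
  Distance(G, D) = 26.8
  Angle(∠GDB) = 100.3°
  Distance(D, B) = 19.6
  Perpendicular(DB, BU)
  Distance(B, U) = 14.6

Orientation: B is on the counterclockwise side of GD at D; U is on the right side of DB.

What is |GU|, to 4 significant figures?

47.68

∠GDB = 100.3°, so DB runs at -52.6° + (180° − 100.3°) = 27.10° from the x-axis; with |DB| = 19.6, B = D + 19.6·(cos 27.10°, sin 27.10°) = (33.73, -12.36). DB is perpendicular to BU; with |BU| = 14.6 on the right of DB, U = B + 14.6·(0.4555, -0.8902) = (40.38, -25.36). Then |GU| = |U − G| = 47.68.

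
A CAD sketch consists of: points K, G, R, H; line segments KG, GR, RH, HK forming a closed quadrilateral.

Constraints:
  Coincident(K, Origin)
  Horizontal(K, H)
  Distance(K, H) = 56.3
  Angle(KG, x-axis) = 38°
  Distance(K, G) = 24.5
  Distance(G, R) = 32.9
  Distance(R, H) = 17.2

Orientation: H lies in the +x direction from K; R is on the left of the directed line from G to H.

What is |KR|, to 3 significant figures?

54.8

K is at the origin; K and H share the same y with |KH| = 56.3 and H in +x, so H = (56.3, 0). KG runs at 38.0° with |KG| = 24.5, so G = (19.3, 15.1). R is determined by |GR| = 32.9 and |RH| = 17.2 together: it lies at the intersection of circle(G, 32.9) and circle(H, 17.2). With |GH| = 40.0, the foot of the radical line on GH is 29.8 from G and the perpendicular offset is √(32.9² − 29.8²) = 13.9. Taking the left-of-GH solution: R = (52.2, 16.7).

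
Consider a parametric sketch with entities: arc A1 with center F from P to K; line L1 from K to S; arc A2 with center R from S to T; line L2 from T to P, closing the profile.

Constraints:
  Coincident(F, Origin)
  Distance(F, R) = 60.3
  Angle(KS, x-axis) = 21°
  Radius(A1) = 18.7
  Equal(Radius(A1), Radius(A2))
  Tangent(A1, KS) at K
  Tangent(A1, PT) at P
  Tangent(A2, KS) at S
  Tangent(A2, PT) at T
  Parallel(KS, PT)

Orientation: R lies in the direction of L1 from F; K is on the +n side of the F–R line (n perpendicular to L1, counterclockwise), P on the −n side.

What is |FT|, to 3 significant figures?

63.1

Tangency of A1 to both parallel lines with radius 18.7 puts K and P at F ± 18.7·n: K = (-6.70, 17.5), P = (6.70, -17.5). Equal radii place S and T the same way about R: S = R + 18.7·n = (49.6, 39.1), T = R − 18.7·n = (63.0, 4.15). Then |FT| = |T − F| = 63.1.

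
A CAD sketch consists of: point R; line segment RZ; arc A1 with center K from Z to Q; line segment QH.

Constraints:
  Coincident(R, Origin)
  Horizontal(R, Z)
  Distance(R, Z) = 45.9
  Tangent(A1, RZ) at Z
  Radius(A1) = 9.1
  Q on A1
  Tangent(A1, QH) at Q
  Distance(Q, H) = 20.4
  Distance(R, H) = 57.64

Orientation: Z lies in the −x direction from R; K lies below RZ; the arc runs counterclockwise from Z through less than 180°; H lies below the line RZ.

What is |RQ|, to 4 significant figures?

55.85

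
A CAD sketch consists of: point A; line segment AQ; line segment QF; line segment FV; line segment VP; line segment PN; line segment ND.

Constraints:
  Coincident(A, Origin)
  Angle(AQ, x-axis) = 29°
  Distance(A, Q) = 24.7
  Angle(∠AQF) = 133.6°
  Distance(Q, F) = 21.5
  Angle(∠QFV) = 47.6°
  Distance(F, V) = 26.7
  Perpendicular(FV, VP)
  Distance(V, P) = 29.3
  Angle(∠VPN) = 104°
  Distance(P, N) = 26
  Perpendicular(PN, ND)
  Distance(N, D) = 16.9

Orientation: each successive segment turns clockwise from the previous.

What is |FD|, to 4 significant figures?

19.37

∠VPN = 104.0° gives PN at 44.20° from the x-axis; with |PN| = 26.0, N = (22.94, 35.56). The perpendicularity gives ND at right angles to PN, so ND runs at -45.80°; with |ND| = 16.9, D = (34.73, 23.45). Then |FD| = |D − F| = 19.37.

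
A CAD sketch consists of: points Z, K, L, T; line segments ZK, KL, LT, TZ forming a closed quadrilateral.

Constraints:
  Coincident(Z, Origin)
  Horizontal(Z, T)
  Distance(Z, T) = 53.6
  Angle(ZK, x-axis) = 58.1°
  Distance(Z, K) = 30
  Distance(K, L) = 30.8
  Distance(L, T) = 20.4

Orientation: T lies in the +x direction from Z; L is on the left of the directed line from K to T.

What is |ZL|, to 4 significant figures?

49.69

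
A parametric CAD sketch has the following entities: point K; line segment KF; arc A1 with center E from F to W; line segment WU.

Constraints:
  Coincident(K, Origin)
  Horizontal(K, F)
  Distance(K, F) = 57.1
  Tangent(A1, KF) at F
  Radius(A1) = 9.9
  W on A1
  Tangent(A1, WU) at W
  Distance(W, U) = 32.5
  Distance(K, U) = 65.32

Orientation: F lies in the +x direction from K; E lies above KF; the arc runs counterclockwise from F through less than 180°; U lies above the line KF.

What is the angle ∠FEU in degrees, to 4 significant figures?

166.6°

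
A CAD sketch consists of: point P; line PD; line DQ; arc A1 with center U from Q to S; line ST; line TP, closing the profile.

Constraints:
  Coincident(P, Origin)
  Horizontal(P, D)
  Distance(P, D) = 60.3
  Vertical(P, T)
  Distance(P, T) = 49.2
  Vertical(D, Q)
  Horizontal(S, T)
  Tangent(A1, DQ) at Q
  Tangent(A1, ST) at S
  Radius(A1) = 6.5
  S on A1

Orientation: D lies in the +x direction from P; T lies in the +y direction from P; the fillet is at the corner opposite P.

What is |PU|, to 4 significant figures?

68.69

P is at the origin; PD is horizontal with |PD| = 60.3 and D on the +x side, so D = (60.30, 0.000). P and T share the same x with |PT| = 49.2 and T on the +y side, so T = (0.000, 49.20). The virtual corner opposite P is at (60.30, 49.20). The tangent condition forces UQ to be normal to DQ and tangency of A1 to ST means the radius US is perpendicular to ST, with radius 6.5, so the center U sits 6.5 in from both sides at U = (53.80, 42.70). Then |PU| = |U − P| = 68.69.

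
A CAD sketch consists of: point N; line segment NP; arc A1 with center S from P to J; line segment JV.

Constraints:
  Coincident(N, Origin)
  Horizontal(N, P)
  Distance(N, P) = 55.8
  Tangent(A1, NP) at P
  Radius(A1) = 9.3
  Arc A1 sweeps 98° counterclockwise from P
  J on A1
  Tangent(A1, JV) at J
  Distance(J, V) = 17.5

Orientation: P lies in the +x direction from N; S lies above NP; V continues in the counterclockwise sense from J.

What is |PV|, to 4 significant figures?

28.73

N is at the origin; N and P share the same y with |NP| = 55.8 and P on the +x side, so P = (55.80, 0.000). The tangent condition forces SP to be normal to NP, so S = P + (0, 9.3) = (55.80, 9.300). On A1, P sits at bearing -90° from S; a 98° counterclockwise sweep puts J at bearing 8°, so J = S + 9.3·(cos 8°, sin 8°) = (65.01, 10.59). A1 meets JV tangentially, so SJ is at right angles to JV, so JV runs along (−sin 8°, cos 8°); with |JV| = 17.5, V = (62.57, 27.92). Then |PV| = |V − P| = 28.73.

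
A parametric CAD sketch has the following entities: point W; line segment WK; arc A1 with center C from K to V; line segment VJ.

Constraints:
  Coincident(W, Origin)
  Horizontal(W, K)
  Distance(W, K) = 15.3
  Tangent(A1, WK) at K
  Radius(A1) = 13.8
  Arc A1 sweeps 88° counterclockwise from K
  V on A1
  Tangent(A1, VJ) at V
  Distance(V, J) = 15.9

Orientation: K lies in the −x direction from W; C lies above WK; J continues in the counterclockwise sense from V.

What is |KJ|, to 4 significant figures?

32.54

W is at the origin; WK is horizontal with |WK| = 15.3 and K on the −x side, so K = (-15.30, 0.000). A1 meets WK tangentially, so CK is at right angles to WK, so C = K + (0, 13.8) = (-15.30, 13.80). On A1, K sits at bearing -90° from C; an 88° counterclockwise sweep puts V at bearing -2°, so V = C + 13.8·(cos -2°, sin -2°) = (-1.508, 13.32). Tangency of A1 to VJ means the radius CV is perpendicular to VJ, so VJ runs along (−sin -2°, cos -2°); with |VJ| = 15.9, J = (-0.9535, 29.21). Then |KJ| = |J − K| = 32.54.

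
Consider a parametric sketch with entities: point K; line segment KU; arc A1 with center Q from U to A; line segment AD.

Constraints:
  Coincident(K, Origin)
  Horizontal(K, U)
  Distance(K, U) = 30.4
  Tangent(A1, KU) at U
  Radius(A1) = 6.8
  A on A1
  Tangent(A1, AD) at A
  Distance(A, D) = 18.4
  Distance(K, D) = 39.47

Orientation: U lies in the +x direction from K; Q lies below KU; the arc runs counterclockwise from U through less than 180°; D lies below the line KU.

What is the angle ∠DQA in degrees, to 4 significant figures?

69.72°

K is at the origin; K and U share the same y with |KU| = 30.4 and U on the +x side, so U = (30.40, 0.000). The tangent condition forces QU to be normal to KU, so Q = U + (0, -6.8) = (30.40, -6.800). Since QA ⟂ AD (tangency), |QD| = √(6.8² + 18.4²) = 19.62 regardless of where A sits on A1. So D lies on both circle(K, 39.47) and circle(Q, 19.62); the below-KU intersection is D = (29.35, -26.39). A is the foot of the tangent from D: A = (23.90, -8.813).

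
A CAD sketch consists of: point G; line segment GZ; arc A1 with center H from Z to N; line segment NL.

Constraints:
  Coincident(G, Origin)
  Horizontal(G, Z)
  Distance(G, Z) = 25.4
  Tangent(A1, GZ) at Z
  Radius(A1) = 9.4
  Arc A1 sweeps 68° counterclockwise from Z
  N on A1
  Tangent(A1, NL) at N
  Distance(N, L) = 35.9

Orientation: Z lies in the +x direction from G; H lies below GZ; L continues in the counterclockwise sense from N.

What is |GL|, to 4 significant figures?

39.30

On A1, Z sits at bearing 90° from H; a 68° counterclockwise sweep puts N at bearing 158°, so N = H + 9.4·(cos 158°, sin 158°) = (16.68, -5.879). Since A1 is tangent to NL there, HN ⟂ NL, so NL runs along (−sin 158°, cos 158°); with |NL| = 35.9, L = (3.236, -39.16). Then |GL| = |L − G| = 39.30.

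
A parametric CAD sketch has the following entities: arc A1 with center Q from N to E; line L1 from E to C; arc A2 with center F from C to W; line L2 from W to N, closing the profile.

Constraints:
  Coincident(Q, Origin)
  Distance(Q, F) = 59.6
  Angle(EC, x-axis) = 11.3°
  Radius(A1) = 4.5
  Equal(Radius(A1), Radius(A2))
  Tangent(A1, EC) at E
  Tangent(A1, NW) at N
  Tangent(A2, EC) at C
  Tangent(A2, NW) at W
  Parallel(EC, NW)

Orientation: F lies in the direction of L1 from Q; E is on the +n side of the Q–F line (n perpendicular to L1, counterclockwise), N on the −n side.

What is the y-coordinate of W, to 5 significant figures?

7.2656

The slot axis is L1's direction at 11.3°, so u = (cos 11.3°, sin 11.3°) = (0.98061, 0.19595) and n = (−sin 11.3°, cos 11.3°) = (-0.19595, 0.98061). Q is at the origin and F lies 59.6 along u from Q, so F = 59.6·u = (58.445, 11.678). Tangency of A1 to both parallel lines with radius 4.5 puts E and N at Q ± 4.5·n: E = (-0.88176, 4.4128), N = (0.88176, -4.4128). Equal radii place C and W the same way about F: C = F + 4.5·n = (57.563, 16.091), W = F − 4.5·n = (59.326, 7.2656). So W.y = 7.2656.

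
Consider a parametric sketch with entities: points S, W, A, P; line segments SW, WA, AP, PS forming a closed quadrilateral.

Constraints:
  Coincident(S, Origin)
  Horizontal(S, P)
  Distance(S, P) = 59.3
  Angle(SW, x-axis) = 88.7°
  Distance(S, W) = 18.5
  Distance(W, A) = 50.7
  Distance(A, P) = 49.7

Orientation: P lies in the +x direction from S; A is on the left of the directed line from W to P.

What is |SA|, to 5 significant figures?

63.199

S is at the origin; SP is horizontal with |SP| = 59.3 and P in +x, so P = (59.3, 0). SW runs at 88.7° with |SW| = 18.5, so W = (0.41972, 18.495). A is determined by |WA| = 50.7 and |AP| = 49.7 together: it lies at the intersection of circle(W, 50.7) and circle(P, 49.7). With |WP| = 61.717, the foot of the radical line on WP is 31.672 from W and the perpendicular offset is √(50.7² − 31.672²) = 39.590. Taking the left-of-WP solution: A = (42.500, 46.775).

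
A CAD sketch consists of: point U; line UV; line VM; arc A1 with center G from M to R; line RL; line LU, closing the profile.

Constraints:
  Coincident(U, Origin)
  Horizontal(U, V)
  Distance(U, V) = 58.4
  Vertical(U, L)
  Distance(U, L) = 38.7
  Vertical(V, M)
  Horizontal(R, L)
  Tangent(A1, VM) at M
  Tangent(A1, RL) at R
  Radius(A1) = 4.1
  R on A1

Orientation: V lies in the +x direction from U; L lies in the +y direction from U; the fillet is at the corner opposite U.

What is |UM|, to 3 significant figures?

67.9

U is at the origin; UV is horizontal with |UV| = 58.4 and V on the +x side, so V = (58.4, 0.00). UL is vertical with |UL| = 38.7 and L on the +y side, so L = (0.00, 38.7). The virtual corner opposite U is at (58.4, 38.7). Tangency of A1 to VM means the radius GM is perpendicular to VM and since A1 is tangent to RL there, GR ⟂ RL, with radius 4.1, so the center G sits 4.1 in from both sides at G = (54.3, 34.6). That places the tangent points at M = (58.4, 34.6) on VM and R = (54.3, 38.7) on RL. Then |UM| = |M − U| = 67.9.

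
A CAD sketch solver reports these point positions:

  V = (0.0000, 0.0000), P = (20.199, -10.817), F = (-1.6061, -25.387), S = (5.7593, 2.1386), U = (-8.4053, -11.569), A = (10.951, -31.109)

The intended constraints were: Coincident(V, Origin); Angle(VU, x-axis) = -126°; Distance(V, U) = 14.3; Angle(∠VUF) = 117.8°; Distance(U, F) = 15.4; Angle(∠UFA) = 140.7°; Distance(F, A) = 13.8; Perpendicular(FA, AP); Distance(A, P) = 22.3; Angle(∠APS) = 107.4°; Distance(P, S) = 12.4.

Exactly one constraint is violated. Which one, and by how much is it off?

Distance(P, S) = 12.4 — off by 7.00.

V = (0.00, 0.00) ✓; VU at -126.0° ✓; |VU| = 14.30 ✓; ∠VUF = 117.8° ✓; |UF| = 15.40 ✓; ∠UFA = 140.7° ✓; |FA| = 13.80 ✓; ∠(FA, AP) = 90.00° ✓; |AP| = 22.30 ✓; ∠APS = 107.4° ✓; |PS| = 19.40 ✗.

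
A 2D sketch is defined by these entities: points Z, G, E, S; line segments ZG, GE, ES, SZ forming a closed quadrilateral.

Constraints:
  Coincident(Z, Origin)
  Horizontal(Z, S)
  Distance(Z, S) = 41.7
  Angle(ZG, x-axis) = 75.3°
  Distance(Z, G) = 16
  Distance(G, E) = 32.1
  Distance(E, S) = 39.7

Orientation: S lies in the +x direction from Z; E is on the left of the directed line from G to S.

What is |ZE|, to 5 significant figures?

46.366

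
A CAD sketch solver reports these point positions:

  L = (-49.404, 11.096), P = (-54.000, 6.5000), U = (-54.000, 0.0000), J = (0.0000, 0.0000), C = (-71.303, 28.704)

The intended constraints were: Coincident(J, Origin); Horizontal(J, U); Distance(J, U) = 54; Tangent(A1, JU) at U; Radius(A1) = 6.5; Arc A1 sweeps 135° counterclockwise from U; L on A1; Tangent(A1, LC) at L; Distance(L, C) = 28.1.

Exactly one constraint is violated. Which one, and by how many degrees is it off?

Tangent(A1, LC) at L — off by 6.20°.

J = (0.00, 0.00) ✓; J.y = 0.00, U.y = 0.00 ✓; |JU| = 54.00 ✓; ∠(PU, UJ) = 90.00° ✓; |PU| = 6.500 ✓; bearing(P→L) − bearing(P→U) = 135.0° ✓; |PL| = 6.500 ✓; ∠(PL, LC) = 83.80° ✗; |LC| = 28.10 ✓.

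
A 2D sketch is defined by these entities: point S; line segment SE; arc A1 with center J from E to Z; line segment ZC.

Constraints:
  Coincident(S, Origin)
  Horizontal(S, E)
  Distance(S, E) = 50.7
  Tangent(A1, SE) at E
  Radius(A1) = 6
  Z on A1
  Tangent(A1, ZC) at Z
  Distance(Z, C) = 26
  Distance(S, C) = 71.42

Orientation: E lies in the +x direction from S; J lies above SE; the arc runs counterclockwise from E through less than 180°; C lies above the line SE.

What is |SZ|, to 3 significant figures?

56.4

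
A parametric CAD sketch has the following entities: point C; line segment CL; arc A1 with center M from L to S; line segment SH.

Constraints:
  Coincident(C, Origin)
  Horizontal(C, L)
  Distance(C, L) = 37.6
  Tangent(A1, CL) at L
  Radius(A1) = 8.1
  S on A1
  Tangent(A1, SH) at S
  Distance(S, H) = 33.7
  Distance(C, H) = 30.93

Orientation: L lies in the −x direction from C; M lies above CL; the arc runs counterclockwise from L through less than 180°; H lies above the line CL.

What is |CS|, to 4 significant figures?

31.44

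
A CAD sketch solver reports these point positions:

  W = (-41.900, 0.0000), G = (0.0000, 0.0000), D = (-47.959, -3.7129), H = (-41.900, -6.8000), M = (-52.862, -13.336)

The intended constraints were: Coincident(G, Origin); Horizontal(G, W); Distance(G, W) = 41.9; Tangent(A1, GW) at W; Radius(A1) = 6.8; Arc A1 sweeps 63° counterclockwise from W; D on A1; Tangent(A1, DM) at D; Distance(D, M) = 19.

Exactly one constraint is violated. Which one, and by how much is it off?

Distance(D, M) = 19 — off by 8.20.

G = (0.00, 0.00) ✓; G.y = 0.00, W.y = 0.00 ✓; |GW| = 41.90 ✓; ∠(HW, WG) = 90.00° ✓; |HW| = 6.800 ✓; bearing(H→D) − bearing(H→W) = 63.00° ✓; |HD| = 6.800 ✓; ∠(HD, DM) = 90.00° ✓; |DM| = 10.80 ✗.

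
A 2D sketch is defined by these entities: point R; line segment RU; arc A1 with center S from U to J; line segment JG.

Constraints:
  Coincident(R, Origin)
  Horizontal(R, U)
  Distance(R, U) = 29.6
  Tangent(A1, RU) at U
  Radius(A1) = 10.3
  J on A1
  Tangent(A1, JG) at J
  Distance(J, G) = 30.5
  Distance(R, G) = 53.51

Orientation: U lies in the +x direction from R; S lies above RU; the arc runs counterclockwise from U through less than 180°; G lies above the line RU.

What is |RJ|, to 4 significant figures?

41.60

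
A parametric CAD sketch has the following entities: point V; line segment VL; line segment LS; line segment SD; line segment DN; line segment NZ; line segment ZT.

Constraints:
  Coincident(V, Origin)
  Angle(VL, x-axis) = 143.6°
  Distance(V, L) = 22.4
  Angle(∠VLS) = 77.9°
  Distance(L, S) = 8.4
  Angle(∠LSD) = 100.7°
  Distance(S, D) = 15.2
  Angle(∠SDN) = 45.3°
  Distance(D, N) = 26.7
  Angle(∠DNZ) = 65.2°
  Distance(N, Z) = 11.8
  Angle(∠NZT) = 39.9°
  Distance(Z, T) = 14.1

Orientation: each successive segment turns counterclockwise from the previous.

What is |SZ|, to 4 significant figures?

11.06

∠SDN = 45.3° gives DN at 99.70° from the x-axis; with |DN| = 26.7, N = (-13.53, 23.24). ∠DNZ = 65.2° gives NZ at -145.5° from the x-axis; with |NZ| = 11.8, Z = (-23.26, 16.55). Then |SZ| = |Z − S| = 11.06.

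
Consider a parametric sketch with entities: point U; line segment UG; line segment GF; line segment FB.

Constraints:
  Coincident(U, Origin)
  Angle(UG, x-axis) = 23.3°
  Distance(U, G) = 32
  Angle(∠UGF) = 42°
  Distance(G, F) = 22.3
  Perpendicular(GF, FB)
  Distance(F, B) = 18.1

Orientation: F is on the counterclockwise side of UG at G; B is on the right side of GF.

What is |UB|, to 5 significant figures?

39.540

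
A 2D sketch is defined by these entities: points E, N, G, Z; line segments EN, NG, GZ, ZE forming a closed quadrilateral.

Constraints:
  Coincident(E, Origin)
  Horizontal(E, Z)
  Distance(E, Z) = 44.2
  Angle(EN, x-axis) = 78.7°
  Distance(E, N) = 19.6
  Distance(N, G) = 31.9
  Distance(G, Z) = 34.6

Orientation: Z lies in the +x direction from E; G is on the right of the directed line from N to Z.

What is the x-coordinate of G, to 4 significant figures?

11.64

E is at the origin; E and Z share the same y with |EZ| = 44.2 and Z in +x, so Z = (44.2, 0). EN runs at 78.7° with |EN| = 19.6, so N = (3.841, 19.22). G is determined by |NG| = 31.9 and |GZ| = 34.6 together: it lies at the intersection of circle(N, 31.9) and circle(Z, 34.6). With |NZ| = 44.70, the foot of the radical line on NZ is 20.34 from N and the perpendicular offset is √(31.9² − 20.34²) = 24.57. Taking the right-of-NZ solution: G = (11.64, -11.71).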